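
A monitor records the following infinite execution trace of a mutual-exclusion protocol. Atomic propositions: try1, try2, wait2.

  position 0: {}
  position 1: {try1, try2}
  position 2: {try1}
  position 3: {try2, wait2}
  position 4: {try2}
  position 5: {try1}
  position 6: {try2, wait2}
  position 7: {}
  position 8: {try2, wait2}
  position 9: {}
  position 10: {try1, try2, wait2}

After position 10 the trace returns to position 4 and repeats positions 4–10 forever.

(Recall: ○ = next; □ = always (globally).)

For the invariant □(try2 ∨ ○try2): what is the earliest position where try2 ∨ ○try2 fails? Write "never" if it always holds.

never

try2 ∨ ○try2 holds at every position 0..10, and those are all the positions the trace ever visits, so the invariant □(try2 ∨ ○try2) is never violated.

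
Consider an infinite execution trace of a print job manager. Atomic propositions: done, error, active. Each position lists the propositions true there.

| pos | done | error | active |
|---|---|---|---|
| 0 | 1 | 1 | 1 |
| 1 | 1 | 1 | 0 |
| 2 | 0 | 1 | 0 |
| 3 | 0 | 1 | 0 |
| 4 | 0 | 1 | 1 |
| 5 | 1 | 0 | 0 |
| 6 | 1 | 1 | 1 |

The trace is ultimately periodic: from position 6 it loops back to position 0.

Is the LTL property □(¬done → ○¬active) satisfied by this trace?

Violated

¬done → ○¬active must hold at every position from 0 onward. It fails at position 3, so □(¬done → ○¬active) is false.
Positions where ¬done holds: 2, 3, 4.
Check ○¬active at each: 2→ok, 3→fails, 4→ok.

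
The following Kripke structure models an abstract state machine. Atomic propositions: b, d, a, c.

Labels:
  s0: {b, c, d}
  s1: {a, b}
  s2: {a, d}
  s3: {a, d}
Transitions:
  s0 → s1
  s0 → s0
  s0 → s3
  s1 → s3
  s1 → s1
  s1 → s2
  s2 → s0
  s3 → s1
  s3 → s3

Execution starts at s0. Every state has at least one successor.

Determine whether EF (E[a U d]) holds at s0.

States satisfying E[a U d]: {s0, s1, s2, s3}.
States satisfying EF (E[a U d]): {s0, s1, s2, s3}.
Some path from s0 reaches a state where E[a U d] holds.
s0 ∈ Sat(EF (E[a U d])).

Satisfied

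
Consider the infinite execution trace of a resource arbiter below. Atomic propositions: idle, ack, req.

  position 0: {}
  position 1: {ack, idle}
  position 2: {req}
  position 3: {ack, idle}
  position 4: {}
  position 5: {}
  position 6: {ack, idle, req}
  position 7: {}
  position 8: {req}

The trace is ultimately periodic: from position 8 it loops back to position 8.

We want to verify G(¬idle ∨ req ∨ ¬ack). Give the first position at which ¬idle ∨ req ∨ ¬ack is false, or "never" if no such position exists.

1

Check ¬idle ∨ req ∨ ¬ack at each position in order: 0 ✓.
At position 1 the labels are {ack, idle}, so ¬idle ∨ req ∨ ¬ack is false there. This is the first violation.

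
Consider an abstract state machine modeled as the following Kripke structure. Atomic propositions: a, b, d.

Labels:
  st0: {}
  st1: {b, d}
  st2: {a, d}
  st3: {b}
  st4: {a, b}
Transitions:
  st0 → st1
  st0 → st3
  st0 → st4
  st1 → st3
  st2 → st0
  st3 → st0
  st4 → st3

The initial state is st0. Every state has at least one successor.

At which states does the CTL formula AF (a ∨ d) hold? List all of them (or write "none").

States satisfying a ∨ d: {st1, st2, st4}.
States satisfying AF (a ∨ d): {st1, st2, st4}.

{st1, st2, st4}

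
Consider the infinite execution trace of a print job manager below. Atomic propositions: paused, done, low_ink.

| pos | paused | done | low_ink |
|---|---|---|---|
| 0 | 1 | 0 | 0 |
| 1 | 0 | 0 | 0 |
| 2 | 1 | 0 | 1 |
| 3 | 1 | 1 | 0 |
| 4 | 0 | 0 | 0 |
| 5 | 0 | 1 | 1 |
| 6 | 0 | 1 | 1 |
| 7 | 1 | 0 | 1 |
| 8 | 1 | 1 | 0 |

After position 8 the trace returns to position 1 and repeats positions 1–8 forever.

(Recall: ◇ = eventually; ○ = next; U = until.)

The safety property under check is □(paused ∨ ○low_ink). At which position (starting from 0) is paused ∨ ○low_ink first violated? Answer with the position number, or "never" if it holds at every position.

paused ∨ ○low_ink holds at every position 0..8, and those are all the positions the trace ever visits, so the invariant □(paused ∨ ○low_ink) is never violated.

never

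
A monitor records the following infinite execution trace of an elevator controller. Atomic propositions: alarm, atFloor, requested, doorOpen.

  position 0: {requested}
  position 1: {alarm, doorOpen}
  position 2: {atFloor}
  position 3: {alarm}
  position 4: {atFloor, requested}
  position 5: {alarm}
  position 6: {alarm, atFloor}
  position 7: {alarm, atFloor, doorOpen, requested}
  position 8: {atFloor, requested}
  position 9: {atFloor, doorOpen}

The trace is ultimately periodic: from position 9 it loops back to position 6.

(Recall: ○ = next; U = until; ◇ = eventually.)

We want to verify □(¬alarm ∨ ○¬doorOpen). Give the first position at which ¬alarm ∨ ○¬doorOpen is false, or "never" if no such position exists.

6

Check ¬alarm ∨ ○¬doorOpen at each position in order: 0 ✓, 1 ✓, 2 ✓, 3 ✓, 4 ✓, 5 ✓.
At position 6 the labels are {alarm, atFloor} and the next position 7 has {alarm, atFloor, doorOpen, requested}, so ¬alarm ∨ ○¬doorOpen is false there. This is the first violation.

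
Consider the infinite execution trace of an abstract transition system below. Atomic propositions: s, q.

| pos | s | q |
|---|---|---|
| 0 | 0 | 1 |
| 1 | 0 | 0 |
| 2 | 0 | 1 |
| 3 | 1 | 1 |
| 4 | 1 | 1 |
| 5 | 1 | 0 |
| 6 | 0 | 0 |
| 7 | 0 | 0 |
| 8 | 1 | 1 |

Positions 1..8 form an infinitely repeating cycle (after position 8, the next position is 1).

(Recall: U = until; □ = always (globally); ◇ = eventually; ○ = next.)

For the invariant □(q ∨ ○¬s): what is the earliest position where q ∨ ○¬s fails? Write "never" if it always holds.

Check q ∨ ○¬s at each position in order: 0 ✓, 1 ✓, 2 ✓, 3 ✓, 4 ✓, 5 ✓, 6 ✓.
At position 7 the labels are {} and the next position 8 has {q, s}, so q ∨ ○¬s is false there. This is the first violation.

7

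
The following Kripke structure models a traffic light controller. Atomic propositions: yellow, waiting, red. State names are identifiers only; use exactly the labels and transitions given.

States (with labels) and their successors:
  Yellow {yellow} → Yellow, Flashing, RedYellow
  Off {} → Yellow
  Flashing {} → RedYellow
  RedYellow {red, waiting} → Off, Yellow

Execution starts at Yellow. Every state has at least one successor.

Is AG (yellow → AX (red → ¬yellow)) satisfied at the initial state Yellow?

States satisfying yellow → AX (red → ¬yellow): {Yellow, Off, Flashing, RedYellow}.
States satisfying AG (yellow → AX (red → ¬yellow)): {Yellow, Off, Flashing, RedYellow}.
Every state reachable from Yellow satisfies yellow → AX (red → ¬yellow).
Yellow ∈ Sat(AG (yellow → AX (red → ¬yellow))).

Holds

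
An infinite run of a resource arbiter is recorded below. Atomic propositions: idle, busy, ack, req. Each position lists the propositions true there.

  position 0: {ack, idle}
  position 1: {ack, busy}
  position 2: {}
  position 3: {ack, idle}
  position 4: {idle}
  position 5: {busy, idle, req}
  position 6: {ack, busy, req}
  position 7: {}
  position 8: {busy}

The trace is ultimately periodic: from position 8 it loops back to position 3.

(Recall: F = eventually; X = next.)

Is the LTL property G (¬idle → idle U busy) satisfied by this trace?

No

¬idle → idle U busy must hold at every position from 0 onward. It fails at position 2, so G (¬idle → idle U busy) is false.
Positions where ¬idle holds: 1, 2, 6, 7, 8.
Check idle U busy at each: 1→ok, 2→fails, 6→ok, 7→fails, 8→ok.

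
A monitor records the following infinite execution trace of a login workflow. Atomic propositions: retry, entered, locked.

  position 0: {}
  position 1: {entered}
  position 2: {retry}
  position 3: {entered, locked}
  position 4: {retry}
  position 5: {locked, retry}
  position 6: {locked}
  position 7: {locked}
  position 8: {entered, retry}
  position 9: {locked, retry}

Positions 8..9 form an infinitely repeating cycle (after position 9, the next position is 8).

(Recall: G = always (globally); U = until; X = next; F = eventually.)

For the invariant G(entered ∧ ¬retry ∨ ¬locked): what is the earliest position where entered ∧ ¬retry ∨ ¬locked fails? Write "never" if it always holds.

5

Check entered ∧ ¬retry ∨ ¬locked at each position in order: 0 ✓, 1 ✓, 2 ✓, 3 ✓, 4 ✓.
At position 5 the labels are {locked, retry}, so entered ∧ ¬retry ∨ ¬locked is false there. This is the first violation.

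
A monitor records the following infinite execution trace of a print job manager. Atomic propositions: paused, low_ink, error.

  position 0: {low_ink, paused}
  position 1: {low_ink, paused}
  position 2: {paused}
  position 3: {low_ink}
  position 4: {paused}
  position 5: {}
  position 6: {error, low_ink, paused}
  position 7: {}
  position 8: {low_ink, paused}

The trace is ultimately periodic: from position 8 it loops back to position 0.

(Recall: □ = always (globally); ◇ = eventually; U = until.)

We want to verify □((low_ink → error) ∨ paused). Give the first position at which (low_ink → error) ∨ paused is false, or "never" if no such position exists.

Check (low_ink → error) ∨ paused at each position in order: 0 ✓, 1 ✓, 2 ✓.
At position 3 the labels are {low_ink}, so (low_ink → error) ∨ paused is false there. This is the first violation.

3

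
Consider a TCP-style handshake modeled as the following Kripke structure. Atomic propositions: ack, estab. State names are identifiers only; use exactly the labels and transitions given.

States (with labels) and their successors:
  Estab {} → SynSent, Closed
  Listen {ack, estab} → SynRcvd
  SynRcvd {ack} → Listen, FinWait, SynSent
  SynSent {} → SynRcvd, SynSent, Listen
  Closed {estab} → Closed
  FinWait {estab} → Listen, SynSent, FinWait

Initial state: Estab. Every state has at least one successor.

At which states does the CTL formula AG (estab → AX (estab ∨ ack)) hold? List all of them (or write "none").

{Closed}

States satisfying estab → AX (estab ∨ ack): {Estab, Listen, SynRcvd, SynSent, Closed}.
States satisfying AG (estab → AX (estab ∨ ack)): {Closed}.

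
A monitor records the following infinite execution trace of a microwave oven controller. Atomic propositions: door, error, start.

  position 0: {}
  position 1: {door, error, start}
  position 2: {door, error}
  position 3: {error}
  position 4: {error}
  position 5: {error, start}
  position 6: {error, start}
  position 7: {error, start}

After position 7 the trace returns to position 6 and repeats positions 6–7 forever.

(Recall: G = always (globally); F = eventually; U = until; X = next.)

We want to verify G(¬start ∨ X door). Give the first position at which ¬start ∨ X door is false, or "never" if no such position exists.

Check ¬start ∨ X door at each position in order: 0 ✓, 1 ✓, 2 ✓, 3 ✓, 4 ✓.
At position 5 the labels are {error, start} and the next position 6 has {error, start}, so ¬start ∨ X door is false there. This is the first violation.

5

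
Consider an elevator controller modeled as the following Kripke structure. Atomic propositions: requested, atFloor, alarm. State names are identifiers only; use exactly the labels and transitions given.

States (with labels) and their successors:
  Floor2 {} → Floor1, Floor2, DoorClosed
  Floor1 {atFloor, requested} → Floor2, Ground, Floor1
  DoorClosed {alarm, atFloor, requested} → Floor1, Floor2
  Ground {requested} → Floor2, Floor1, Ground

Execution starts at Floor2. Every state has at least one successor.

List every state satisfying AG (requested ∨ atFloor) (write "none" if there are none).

none

States satisfying requested ∨ atFloor: {Floor1, DoorClosed, Ground}.
States satisfying AG (requested ∨ atFloor): ∅.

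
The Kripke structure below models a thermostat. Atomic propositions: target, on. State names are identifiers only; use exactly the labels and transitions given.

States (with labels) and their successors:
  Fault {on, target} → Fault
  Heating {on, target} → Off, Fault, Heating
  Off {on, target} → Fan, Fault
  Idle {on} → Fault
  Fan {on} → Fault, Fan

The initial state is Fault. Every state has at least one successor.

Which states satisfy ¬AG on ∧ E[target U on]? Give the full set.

States satisfying on: {Fault, Heating, Off, Idle, Fan}.
States satisfying AG on: {Fault, Heating, Off, Idle, Fan}.
States satisfying ¬AG on: ∅.
States satisfying target: {Fault, Heating, Off}.
States satisfying E[target U on]: {Fault, Heating, Off, Idle, Fan}.
States satisfying ¬AG on ∧ E[target U on]: ∅.

none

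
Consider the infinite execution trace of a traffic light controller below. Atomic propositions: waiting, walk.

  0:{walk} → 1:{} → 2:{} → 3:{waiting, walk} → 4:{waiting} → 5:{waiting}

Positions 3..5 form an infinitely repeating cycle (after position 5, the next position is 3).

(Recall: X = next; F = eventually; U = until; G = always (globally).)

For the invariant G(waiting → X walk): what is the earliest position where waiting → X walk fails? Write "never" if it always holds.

Check waiting → X walk at each position in order: 0 ✓, 1 ✓, 2 ✓.
At position 3 the labels are {waiting, walk} and the next position 4 has {waiting}, so waiting → X walk is false there. This is the first violation.

3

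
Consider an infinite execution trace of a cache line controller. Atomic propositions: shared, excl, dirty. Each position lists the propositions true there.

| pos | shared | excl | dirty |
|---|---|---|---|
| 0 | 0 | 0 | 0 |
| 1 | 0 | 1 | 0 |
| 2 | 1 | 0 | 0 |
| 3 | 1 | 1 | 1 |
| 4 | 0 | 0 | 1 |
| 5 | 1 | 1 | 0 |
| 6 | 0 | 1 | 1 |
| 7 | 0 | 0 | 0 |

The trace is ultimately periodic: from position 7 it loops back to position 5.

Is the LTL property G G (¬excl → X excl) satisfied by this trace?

G (¬excl → X excl) holds at every position 0..7, and those are all positions ever visited, so G G (¬excl → X excl) holds.

Holds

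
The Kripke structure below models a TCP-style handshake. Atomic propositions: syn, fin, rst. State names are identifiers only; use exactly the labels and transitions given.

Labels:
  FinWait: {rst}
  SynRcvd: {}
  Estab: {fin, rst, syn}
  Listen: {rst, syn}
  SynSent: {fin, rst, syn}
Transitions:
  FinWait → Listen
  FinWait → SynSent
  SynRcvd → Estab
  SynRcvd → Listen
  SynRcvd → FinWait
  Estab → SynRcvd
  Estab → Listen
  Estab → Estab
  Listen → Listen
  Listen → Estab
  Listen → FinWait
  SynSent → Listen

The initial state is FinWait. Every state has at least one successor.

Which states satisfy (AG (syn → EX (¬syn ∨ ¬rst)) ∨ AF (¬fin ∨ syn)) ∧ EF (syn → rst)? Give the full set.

States satisfying syn → EX (¬syn ∨ ¬rst): {FinWait, SynRcvd, Estab, Listen}.
States satisfying AG (syn → EX (¬syn ∨ ¬rst)): ∅.
States satisfying ¬fin ∨ syn: {FinWait, SynRcvd, Estab, Listen, SynSent}.
States satisfying AF (¬fin ∨ syn): {FinWait, SynRcvd, Estab, Listen, SynSent}.
States satisfying AG (syn → EX (¬syn ∨ ¬rst)) ∨ AF (¬fin ∨ syn): {FinWait, SynRcvd, Estab, Listen, SynSent}.
States satisfying syn → rst: {FinWait, SynRcvd, Estab, Listen, SynSent}.
States satisfying EF (syn → rst): {FinWait, SynRcvd, Estab, Listen, SynSent}.
States satisfying (AG (syn → EX (¬syn ∨ ¬rst)) ∨ AF (¬fin ∨ syn)) ∧ EF (syn → rst): {FinWait, SynRcvd, Estab, Listen, SynSent}.

{FinWait, SynRcvd, Estab, Listen, SynSent}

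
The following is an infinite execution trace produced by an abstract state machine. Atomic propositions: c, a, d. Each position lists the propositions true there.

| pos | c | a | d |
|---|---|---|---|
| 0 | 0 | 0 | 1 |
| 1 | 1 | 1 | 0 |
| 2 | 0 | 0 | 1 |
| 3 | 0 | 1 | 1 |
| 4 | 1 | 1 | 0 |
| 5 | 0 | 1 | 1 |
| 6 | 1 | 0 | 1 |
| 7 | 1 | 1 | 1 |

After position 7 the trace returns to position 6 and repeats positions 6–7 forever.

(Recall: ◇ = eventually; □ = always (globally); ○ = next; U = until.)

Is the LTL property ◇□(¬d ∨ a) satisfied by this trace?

□(¬d ∨ a) is false at every position 0..7, so it never becomes true and ◇□(¬d ∨ a) fails.

No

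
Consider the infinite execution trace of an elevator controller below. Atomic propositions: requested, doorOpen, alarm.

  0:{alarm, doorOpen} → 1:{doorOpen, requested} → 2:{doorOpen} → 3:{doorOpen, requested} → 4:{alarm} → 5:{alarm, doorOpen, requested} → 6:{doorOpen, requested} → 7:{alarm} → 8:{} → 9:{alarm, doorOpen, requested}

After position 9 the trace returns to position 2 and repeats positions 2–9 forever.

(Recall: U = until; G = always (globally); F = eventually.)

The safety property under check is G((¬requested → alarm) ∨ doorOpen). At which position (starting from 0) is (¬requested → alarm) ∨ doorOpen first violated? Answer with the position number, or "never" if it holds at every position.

Check (¬requested → alarm) ∨ doorOpen at each position in order: 0 ✓, 1 ✓, 2 ✓, 3 ✓, 4 ✓, 5 ✓, 6 ✓, 7 ✓.
At position 8 the labels are {}, so (¬requested → alarm) ∨ doorOpen is false there. This is the first violation.

8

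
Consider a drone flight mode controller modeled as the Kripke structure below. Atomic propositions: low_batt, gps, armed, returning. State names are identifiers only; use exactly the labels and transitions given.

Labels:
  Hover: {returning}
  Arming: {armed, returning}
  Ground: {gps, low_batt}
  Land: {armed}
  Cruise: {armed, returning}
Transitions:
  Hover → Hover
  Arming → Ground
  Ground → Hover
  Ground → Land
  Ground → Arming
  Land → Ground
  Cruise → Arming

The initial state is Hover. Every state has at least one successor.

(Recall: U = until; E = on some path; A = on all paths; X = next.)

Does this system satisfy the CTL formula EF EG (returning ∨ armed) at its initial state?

Yes

States satisfying EG (returning ∨ armed): {Hover}.
States satisfying EF EG (returning ∨ armed): {Hover, Arming, Ground, Land, Cruise}.
Some path from Hover reaches a state where EG (returning ∨ armed) holds.
Hover ∈ Sat(EF EG (returning ∨ armed)).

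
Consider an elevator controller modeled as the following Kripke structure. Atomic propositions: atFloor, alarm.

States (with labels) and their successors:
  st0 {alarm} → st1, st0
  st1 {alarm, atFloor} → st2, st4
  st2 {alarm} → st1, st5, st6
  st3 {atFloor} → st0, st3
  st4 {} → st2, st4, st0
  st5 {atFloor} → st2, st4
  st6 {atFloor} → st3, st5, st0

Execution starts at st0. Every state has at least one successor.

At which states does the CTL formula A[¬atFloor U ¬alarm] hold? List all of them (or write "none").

{st3, st4, st5, st6}

States satisfying ¬atFloor: {st0, st2, st4}.
States satisfying ¬alarm: {st3, st4, st5, st6}.
States satisfying A[¬atFloor U ¬alarm]: {st3, st4, st5, st6}.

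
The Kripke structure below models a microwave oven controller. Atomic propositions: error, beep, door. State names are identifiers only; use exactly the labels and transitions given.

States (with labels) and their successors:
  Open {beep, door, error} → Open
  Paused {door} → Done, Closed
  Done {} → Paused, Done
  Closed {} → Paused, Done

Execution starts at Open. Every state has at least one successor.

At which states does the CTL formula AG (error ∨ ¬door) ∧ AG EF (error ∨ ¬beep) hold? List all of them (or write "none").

{Open}

States satisfying error ∨ ¬door: {Open, Done, Closed}.
States satisfying AG (error ∨ ¬door): {Open}.
States satisfying EF (error ∨ ¬beep): {Open, Paused, Done, Closed}.
States satisfying AG EF (error ∨ ¬beep): {Open, Paused, Done, Closed}.
States satisfying AG (error ∨ ¬door) ∧ AG EF (error ∨ ¬beep): {Open}.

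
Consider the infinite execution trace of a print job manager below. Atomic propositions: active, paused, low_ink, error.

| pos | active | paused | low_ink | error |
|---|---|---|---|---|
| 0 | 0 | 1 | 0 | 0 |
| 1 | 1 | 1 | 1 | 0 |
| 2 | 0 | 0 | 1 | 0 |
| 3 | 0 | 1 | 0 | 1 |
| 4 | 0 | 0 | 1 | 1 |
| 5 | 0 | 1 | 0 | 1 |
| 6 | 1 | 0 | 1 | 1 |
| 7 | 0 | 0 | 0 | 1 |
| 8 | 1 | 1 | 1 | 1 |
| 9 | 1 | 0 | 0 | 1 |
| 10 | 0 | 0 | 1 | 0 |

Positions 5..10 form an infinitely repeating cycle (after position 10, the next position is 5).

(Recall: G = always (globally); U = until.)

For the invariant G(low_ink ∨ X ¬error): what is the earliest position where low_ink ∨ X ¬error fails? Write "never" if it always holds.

Check low_ink ∨ X ¬error at each position in order: 0 ✓, 1 ✓, 2 ✓.
At position 3 the labels are {error, paused} and the next position 4 has {error, low_ink}, so low_ink ∨ X ¬error is false there. This is the first violation.

3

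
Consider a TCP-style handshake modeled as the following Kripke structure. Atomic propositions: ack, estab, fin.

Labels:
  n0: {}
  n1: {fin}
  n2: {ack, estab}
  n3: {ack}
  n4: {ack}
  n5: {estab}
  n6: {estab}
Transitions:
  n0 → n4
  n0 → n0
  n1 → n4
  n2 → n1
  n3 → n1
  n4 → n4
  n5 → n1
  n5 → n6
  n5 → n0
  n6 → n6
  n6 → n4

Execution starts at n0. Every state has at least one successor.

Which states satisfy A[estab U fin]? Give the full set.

{n1, n2}

States satisfying estab: {n2, n5, n6}.
States satisfying fin: {n1}.
States satisfying A[estab U fin]: {n1, n2}.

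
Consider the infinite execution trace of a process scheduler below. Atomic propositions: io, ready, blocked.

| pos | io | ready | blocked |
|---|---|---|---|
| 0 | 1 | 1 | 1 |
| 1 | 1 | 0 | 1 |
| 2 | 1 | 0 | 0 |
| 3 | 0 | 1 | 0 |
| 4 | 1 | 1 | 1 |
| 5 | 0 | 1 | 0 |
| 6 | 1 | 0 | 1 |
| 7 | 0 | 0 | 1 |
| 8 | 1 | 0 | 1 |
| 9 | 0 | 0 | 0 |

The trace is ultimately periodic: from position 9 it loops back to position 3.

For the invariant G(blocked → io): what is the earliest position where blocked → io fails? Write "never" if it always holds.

7

Check blocked → io at each position in order: 0 ✓, 1 ✓, 2 ✓, 3 ✓, 4 ✓, 5 ✓, 6 ✓.
At position 7 the labels are {blocked}, so blocked → io is false there. This is the first violation.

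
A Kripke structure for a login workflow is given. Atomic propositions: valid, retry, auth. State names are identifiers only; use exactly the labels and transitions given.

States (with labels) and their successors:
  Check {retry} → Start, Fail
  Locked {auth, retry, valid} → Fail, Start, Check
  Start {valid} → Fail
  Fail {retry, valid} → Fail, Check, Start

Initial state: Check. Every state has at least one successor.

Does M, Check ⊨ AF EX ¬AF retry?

States satisfying EX ¬AF retry: ∅.
States satisfying AF EX ¬AF retry: ∅.
There is a path from Check along which EX ¬AF retry never holds.
Check ∉ Sat(AF EX ¬AF retry).

No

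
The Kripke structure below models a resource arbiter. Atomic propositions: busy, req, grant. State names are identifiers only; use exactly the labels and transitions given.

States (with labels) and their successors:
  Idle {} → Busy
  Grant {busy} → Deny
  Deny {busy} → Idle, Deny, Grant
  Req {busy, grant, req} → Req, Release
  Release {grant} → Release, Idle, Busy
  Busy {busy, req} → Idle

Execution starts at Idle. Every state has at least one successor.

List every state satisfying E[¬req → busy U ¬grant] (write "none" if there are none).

{Idle, Grant, Deny, Busy}

States satisfying ¬req → busy: {Grant, Deny, Req, Busy}.
States satisfying ¬grant: {Idle, Grant, Deny, Busy}.
States satisfying E[¬req → busy U ¬grant]: {Idle, Grant, Deny, Busy}.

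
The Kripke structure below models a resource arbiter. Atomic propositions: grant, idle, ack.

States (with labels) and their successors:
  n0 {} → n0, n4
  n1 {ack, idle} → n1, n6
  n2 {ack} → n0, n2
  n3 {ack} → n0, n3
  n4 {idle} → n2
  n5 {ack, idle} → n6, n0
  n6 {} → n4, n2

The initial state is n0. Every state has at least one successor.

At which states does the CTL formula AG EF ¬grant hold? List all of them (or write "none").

{n0, n1, n2, n3, n4, n5, n6}

States satisfying EF ¬grant: {n0, n1, n2, n3, n4, n5, n6}.
States satisfying AG EF ¬grant: {n0, n1, n2, n3, n4, n5, n6}.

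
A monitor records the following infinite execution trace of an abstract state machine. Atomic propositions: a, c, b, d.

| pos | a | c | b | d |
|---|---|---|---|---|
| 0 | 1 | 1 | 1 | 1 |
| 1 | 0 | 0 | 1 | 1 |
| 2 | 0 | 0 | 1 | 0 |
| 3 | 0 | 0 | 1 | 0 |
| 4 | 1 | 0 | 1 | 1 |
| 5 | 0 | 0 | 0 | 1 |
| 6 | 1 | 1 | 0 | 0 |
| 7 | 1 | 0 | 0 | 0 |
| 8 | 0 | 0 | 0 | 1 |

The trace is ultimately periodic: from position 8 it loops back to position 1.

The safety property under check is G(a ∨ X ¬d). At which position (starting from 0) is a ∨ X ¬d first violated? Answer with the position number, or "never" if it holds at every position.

Check a ∨ X ¬d at each position in order: 0 ✓, 1 ✓, 2 ✓.
At position 3 the labels are {b} and the next position 4 has {a, b, d}, so a ∨ X ¬d is false there. This is the first violation.

3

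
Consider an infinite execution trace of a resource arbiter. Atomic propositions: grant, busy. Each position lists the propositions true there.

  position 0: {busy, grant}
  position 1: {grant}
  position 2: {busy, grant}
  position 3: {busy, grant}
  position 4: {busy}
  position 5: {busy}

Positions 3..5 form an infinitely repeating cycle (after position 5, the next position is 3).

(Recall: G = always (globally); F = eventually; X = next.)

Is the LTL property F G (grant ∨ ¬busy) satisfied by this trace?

No

G (grant ∨ ¬busy) is false at every position 0..5, so it never becomes true and F G (grant ∨ ¬busy) fails.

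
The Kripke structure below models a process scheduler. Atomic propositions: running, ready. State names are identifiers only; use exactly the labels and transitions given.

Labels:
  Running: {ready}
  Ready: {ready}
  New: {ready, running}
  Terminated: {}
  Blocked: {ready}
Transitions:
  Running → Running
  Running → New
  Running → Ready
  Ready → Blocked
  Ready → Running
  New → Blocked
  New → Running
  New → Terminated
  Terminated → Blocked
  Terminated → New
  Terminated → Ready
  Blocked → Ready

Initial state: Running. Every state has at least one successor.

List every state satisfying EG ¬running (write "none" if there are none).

States satisfying ¬running: {Running, Ready, Terminated, Blocked}.
States satisfying EG ¬running: {Running, Ready, Terminated, Blocked}.

{Running, Ready, Terminated, Blocked}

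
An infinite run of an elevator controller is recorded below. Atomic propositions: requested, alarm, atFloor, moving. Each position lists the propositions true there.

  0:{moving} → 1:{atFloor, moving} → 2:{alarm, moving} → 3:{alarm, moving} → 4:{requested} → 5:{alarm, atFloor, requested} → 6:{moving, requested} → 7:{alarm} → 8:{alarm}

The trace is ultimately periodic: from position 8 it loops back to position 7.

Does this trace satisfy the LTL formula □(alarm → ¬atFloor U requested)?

Does not hold

alarm → ¬atFloor U requested must hold at every position from 0 onward. It fails at position 7, so □(alarm → ¬atFloor U requested) is false.
Positions where alarm holds: 2, 3, 5, 7, 8.
Check ¬atFloor U requested at each: 2→ok, 3→ok, 5→ok, 7→fails, 8→fails.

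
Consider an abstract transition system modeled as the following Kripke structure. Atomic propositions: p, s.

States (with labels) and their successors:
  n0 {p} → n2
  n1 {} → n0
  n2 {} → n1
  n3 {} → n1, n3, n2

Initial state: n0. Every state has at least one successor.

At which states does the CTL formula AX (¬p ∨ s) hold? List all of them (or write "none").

{n0, n2, n3}

States satisfying ¬p ∨ s: {n1, n2, n3}.
States satisfying AX (¬p ∨ s): {n0, n2, n3}.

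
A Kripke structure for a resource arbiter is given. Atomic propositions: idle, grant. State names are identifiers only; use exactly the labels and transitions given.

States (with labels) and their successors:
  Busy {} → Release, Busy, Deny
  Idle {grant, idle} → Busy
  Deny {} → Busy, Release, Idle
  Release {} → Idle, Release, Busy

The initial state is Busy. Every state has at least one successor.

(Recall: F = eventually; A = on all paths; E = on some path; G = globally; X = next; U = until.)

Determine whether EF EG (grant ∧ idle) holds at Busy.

States satisfying EG (grant ∧ idle): ∅.
States satisfying EF EG (grant ∧ idle): ∅.
No suitable path/successor from Busy witnesses the formula.
Busy ∉ Sat(EF EG (grant ∧ idle)).

Violated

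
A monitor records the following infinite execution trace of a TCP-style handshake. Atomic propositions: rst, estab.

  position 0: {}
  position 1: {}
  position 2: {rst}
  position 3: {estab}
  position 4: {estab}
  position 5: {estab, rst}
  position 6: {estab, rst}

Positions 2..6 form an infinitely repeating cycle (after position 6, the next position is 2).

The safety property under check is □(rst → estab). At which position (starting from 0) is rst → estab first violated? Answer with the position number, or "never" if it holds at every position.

2

Check rst → estab at each position in order: 0 ✓, 1 ✓.
At position 2 the labels are {rst}, so rst → estab is false there. This is the first violation.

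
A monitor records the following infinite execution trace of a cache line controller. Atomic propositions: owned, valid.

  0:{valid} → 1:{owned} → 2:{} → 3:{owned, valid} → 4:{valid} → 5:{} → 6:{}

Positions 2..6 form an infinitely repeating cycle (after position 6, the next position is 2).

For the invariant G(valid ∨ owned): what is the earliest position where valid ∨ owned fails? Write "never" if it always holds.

2

Check valid ∨ owned at each position in order: 0 ✓, 1 ✓.
At position 2 the labels are {}, so valid ∨ owned is false there. This is the first violation.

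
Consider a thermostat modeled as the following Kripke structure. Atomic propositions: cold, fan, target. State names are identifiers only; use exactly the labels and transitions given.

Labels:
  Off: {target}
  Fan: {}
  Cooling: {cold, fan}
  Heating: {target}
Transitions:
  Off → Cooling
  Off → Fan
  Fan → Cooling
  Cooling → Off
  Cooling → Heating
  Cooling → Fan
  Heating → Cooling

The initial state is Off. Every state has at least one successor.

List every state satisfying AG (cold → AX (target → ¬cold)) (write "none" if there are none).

States satisfying cold → AX (target → ¬cold): {Off, Fan, Cooling, Heating}.
States satisfying AG (cold → AX (target → ¬cold)): {Off, Fan, Cooling, Heating}.

{Off, Fan, Cooling, Heating}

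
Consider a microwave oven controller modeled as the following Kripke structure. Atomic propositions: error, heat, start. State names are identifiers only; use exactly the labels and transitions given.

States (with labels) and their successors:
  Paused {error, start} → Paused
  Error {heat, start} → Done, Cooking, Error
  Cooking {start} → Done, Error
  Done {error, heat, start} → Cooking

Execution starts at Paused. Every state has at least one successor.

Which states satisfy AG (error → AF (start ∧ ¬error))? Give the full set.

States satisfying error → AF (start ∧ ¬error): {Error, Cooking, Done}.
States satisfying AG (error → AF (start ∧ ¬error)): {Error, Cooking, Done}.

{Error, Cooking, Done}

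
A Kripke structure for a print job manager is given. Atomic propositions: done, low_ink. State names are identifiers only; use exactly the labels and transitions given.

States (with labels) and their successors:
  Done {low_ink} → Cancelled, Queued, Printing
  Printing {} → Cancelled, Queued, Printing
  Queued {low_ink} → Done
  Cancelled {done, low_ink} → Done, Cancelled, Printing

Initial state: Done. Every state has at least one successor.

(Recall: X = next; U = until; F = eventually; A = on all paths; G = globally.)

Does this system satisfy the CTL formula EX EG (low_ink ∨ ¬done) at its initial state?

States satisfying EG (low_ink ∨ ¬done): {Done, Printing, Queued, Cancelled}.
States satisfying EX EG (low_ink ∨ ¬done): {Done, Printing, Queued, Cancelled}.
Done ∈ Sat(EX EG (low_ink ∨ ¬done)).

Satisfied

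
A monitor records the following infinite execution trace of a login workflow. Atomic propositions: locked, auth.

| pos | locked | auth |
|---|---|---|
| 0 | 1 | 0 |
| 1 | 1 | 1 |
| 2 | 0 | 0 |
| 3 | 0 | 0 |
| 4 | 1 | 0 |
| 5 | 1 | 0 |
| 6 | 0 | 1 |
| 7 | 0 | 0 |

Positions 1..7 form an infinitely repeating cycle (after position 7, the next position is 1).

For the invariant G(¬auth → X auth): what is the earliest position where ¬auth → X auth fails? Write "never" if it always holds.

2

Check ¬auth → X auth at each position in order: 0 ✓, 1 ✓.
At position 2 the labels are {} and the next position 3 has {}, so ¬auth → X auth is false there. This is the first violation.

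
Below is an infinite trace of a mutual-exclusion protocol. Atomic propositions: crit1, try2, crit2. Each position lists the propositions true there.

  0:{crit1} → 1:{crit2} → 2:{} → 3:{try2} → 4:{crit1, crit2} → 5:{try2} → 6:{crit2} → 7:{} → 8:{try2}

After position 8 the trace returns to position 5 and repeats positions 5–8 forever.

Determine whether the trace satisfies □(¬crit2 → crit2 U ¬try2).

¬crit2 → crit2 U ¬try2 must hold at every position from 0 onward. It fails at position 3, so □(¬crit2 → crit2 U ¬try2) is false.
Positions where ¬crit2 holds: 0, 2, 3, 5, 7, 8.
Check crit2 U ¬try2 at each: 0→ok, 2→ok, 3→fails, 5→fails, 7→ok, 8→fails.

Does not hold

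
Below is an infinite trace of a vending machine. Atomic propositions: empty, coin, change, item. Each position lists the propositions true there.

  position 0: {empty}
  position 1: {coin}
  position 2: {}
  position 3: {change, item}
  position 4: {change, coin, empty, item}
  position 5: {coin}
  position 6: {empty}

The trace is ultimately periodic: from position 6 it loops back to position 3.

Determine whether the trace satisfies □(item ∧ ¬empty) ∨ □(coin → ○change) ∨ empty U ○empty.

item ∧ ¬empty must hold at every position from 0 onward. It fails at position 0, so □(item ∧ ¬empty) is false.
At position 0: □(item ∧ ¬empty) is false; □(coin → ○change) ∨ empty U ○empty is false; so □(item ∧ ¬empty) ∨ □(coin → ○change) ∨ empty U ○empty is false.

Does not hold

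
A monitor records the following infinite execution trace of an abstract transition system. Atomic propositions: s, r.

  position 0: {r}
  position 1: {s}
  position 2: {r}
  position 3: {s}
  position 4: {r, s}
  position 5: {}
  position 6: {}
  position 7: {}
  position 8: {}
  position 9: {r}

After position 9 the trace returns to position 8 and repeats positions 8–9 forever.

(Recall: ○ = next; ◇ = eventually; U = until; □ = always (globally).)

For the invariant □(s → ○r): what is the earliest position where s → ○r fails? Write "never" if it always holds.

Check s → ○r at each position in order: 0 ✓, 1 ✓, 2 ✓, 3 ✓.
At position 4 the labels are {r, s} and the next position 5 has {}, so s → ○r is false there. This is the first violation.

4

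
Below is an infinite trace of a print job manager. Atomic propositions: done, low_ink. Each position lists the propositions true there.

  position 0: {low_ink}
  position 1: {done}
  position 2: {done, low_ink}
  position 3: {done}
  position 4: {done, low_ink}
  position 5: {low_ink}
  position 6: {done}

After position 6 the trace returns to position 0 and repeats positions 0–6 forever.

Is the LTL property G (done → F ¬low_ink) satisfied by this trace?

Yes

done → F ¬low_ink holds at every position 0..6, and those are all positions ever visited, so G (done → F ¬low_ink) holds.
Positions where done holds: 1, 2, 3, 4, 6.
Check F ¬low_ink at each: 1→ok, 2→ok, 3→ok, 4→ok, 6→ok.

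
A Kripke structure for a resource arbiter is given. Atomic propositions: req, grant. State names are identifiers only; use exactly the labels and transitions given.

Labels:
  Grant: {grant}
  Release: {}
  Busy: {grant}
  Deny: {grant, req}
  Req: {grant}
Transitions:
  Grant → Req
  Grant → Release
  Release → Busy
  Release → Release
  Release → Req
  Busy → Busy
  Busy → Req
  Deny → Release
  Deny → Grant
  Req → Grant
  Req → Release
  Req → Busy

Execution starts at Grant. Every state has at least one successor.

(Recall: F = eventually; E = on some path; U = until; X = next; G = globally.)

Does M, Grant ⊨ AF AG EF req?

No

States satisfying AG EF req: ∅.
States satisfying AF AG EF req: ∅.
There is a path from Grant along which AG EF req never holds.
Grant ∉ Sat(AF AG EF req).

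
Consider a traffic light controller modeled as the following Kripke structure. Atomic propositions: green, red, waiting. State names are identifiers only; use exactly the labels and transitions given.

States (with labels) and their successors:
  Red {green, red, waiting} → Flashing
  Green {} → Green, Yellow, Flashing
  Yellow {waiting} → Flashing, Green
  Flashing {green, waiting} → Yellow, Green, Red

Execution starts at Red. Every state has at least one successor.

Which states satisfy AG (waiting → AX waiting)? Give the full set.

States satisfying waiting → AX waiting: {Red, Green}.
States satisfying AG (waiting → AX waiting): ∅.

none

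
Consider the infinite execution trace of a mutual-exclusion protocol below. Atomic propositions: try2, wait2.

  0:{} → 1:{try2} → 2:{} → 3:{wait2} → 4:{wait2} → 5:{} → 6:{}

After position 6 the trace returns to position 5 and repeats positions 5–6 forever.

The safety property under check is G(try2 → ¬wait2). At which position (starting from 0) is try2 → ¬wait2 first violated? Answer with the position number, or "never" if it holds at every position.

never

try2 → ¬wait2 holds at every position 0..6, and those are all the positions the trace ever visits, so the invariant G(try2 → ¬wait2) is never violated.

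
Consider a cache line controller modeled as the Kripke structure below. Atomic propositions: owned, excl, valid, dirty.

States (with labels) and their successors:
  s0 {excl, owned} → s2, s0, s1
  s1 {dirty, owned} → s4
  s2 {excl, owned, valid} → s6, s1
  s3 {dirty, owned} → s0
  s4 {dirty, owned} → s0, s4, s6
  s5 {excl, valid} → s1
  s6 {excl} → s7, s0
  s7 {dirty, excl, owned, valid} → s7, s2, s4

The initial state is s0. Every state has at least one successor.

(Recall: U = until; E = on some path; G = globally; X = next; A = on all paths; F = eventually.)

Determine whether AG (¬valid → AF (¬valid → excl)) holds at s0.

States satisfying ¬valid → AF (¬valid → excl): {s0, s2, s3, s5, s6, s7}.
States satisfying AG (¬valid → AF (¬valid → excl)): ∅.
s1 is reachable from s0 and violates ¬valid → AF (¬valid → excl), so AG fails at s0.
s0 ∉ Sat(AG (¬valid → AF (¬valid → excl))).

No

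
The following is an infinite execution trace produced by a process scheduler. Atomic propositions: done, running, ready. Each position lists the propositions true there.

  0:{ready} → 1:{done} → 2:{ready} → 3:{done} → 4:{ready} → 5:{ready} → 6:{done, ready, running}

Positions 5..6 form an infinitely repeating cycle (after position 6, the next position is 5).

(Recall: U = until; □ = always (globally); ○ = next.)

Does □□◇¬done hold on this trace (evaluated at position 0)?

□◇¬done holds at every position 0..6, and those are all positions ever visited, so □□◇¬done holds.

Holds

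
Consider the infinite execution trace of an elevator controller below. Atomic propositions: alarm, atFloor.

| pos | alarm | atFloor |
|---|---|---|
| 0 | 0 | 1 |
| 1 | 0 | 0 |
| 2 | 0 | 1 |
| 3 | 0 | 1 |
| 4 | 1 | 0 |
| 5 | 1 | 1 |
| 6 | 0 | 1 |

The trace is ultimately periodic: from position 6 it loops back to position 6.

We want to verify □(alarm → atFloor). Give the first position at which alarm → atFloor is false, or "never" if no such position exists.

Check alarm → atFloor at each position in order: 0 ✓, 1 ✓, 2 ✓, 3 ✓.
At position 4 the labels are {alarm}, so alarm → atFloor is false there. This is the first violation.

4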